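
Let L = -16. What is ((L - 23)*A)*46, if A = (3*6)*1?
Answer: -32292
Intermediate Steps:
A = 18 (A = 18*1 = 18)
((L - 23)*A)*46 = ((-16 - 23)*18)*46 = -39*18*46 = -702*46 = -32292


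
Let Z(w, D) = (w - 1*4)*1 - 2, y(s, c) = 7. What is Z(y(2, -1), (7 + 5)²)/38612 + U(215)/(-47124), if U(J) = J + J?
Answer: -591287/64983996 ≈ -0.0090990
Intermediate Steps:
U(J) = 2*J
Z(w, D) = -6 + w (Z(w, D) = (w - 4)*1 - 2 = (-4 + w)*1 - 2 = (-4 + w) - 2 = -6 + w)
Z(y(2, -1), (7 + 5)²)/38612 + U(215)/(-47124) = (-6 + 7)/38612 + (2*215)/(-47124) = 1*(1/38612) + 430*(-1/47124) = 1/38612 - 215/23562 = -591287/64983996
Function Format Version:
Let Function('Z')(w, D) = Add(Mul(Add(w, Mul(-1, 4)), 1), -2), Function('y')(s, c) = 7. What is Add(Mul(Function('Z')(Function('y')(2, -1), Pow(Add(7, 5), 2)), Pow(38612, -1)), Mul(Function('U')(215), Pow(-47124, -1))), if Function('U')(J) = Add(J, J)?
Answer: Rational(-591287, 64983996) ≈ -0.0090990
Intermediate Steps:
Function('U')(J) = Mul(2, J)
Function('Z')(w, D) = Add(-6, w) (Function('Z')(w, D) = Add(Mul(Add(w, -4), 1), -2) = Add(Mul(Add(-4, w), 1), -2) = Add(Add(-4, w), -2) = Add(-6, w))
Add(Mul(Function('Z')(Function('y')(2, -1), Pow(Add(7, 5), 2)), Pow(38612, -1)), Mul(Function('U')(215), Pow(-47124, -1))) = Add(Mul(Add(-6, 7), Pow(38612, -1)), Mul(Mul(2, 215), Pow(-47124, -1))) = Add(Mul(1, Rational(1, 38612)), Mul(430, Rational(-1, 47124))) = Add(Rational(1, 38612), Rational(-215, 23562)) = Rational(-591287, 64983996)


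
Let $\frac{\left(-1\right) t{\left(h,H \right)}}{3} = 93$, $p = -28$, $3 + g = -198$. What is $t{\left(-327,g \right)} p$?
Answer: $7812$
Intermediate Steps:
$g = -201$ ($g = -3 - 198 = -201$)
$t{\left(h,H \right)} = -279$ ($t{\left(h,H \right)} = \left(-3\right) 93 = -279$)
$t{\left(-327,g \right)} p = \left(-279\right) \left(-28\right) = 7812$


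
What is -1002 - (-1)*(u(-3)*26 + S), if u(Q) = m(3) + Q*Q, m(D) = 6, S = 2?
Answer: -610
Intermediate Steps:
u(Q) = 6 + Q**2 (u(Q) = 6 + Q*Q = 6 + Q**2)
-1002 - (-1)*(u(-3)*26 + S) = -1002 - (-1)*((6 + (-3)**2)*26 + 2) = -1002 - (-1)*((6 + 9)*26 + 2) = -1002 - (-1)*(15*26 + 2) = -1002 - (-1)*(390 + 2) = -1002 - (-1)*392 = -1002 - 1*(-392) = -1002 + 392 = -610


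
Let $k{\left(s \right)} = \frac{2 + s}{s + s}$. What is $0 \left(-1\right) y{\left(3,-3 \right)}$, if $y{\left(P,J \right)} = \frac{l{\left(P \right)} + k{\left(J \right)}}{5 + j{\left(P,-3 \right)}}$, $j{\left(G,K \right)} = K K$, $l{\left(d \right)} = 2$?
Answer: $0$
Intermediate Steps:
$j{\left(G,K \right)} = K^{2}$
$k{\left(s \right)} = \frac{2 + s}{2 s}$
$y{\left(P,J \right)} = \frac{1}{7} + \frac{2 + J}{28 J}$ ($y{\left(P,J \right)} = \frac{2 + \frac{2 + J}{2 J}}{5 + \left(-3\right)^{2}} = \frac{2 + \frac{2 + J}{2 J}}{5 + 9} = \frac{2 + \frac{2 + J}{2 J}}{14} = \left(2 + \frac{2 + J}{2 J}\right) \frac{1}{14} = \frac{1}{7} + \frac{2 + J}{28 J}$)
$0 \left(-1\right) y{\left(3,-3 \right)} = 0 \left(-1\right) \frac{2 + 5 \left(-3\right)}{28 \left(-3\right)} = 0 \cdot \frac{1}{28} \left(- \frac{1}{3}\right) \left(2 - 15\right) = 0 \cdot \frac{1}{28} \left(- \frac{1}{3}\right) \left(-13\right) = 0 \cdot \frac{13}{84} = 0$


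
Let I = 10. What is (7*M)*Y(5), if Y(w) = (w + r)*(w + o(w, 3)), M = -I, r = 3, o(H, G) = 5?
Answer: -5600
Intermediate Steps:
M = -10 (M = -1*10 = -10)
Y(w) = (3 + w)*(5 + w) (Y(w) = (w + 3)*(w + 5) = (3 + w)*(5 + w))
(7*M)*Y(5) = (7*(-10))*(15 + 5² + 8*5) = -70*(15 + 25 + 40) = -70*80 = -5600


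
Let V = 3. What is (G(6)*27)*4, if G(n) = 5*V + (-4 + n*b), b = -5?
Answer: -2052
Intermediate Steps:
G(n) = 11 - 5*n (G(n) = 5*3 + (-4 + n*(-5)) = 15 + (-4 - 5*n) = 11 - 5*n)
(G(6)*27)*4 = ((11 - 5*6)*27)*4 = ((11 - 30)*27)*4 = -19*27*4 = -513*4 = -2052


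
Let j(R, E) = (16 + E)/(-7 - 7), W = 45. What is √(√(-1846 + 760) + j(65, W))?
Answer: √(-854 + 196*I*√1086)/14 ≈ 3.8003 + 4.3358*I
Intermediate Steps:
j(R, E) = -8/7 - E/14 (j(R, E) = (16 + E)/(-14) = (16 + E)*(-1/14) = -8/7 - E/14)
√(√(-1846 + 760) + j(65, W)) = √(√(-1846 + 760) + (-8/7 - 1/14*45)) = √(√(-1086) + (-8/7 - 45/14)) = √(I*√1086 - 61/14) = √(-61/14 + I*√1086)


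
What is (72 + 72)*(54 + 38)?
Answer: 13248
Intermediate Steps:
(72 + 72)*(54 + 38) = 144*92 = 13248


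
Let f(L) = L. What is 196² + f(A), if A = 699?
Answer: 39115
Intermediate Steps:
196² + f(A) = 196² + 699 = 38416 + 699 = 39115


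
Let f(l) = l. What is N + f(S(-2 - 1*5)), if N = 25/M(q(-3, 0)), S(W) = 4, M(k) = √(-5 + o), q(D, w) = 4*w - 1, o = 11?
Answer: 4 + 25*√6/6 ≈ 14.206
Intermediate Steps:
q(D, w) = -1 + 4*w
M(k) = √6 (M(k) = √(-5 + 11) = √6)
N = 25*√6/6 (N = 25/(√6) = 25*(√6/6) = 25*√6/6 ≈ 10.206)
N + f(S(-2 - 1*5)) = 25*√6/6 + 4 = 4 + 25*√6/6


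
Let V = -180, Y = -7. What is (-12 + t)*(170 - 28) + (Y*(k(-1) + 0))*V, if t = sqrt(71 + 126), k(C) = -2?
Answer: -4224 + 142*sqrt(197) ≈ -2230.9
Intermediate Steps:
t = sqrt(197) ≈ 14.036
(-12 + t)*(170 - 28) + (Y*(k(-1) + 0))*V = (-12 + sqrt(197))*(170 - 28) - 7*(-2 + 0)*(-180) = (-12 + sqrt(197))*142 - 7*(-2)*(-180) = (-1704 + 142*sqrt(197)) + 14*(-180) = (-1704 + 142*sqrt(197)) - 2520 = -4224 + 142*sqrt(197)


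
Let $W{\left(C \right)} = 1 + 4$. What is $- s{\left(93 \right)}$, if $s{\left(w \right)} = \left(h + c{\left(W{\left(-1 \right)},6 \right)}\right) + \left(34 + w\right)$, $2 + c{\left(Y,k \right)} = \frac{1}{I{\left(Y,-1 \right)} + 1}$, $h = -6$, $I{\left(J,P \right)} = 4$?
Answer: $- \frac{596}{5} \approx -119.2$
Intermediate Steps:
$W{\left(C \right)} = 5$
$c{\left(Y,k \right)} = - \frac{9}{5}$ ($c{\left(Y,k \right)} = -2 + \frac{1}{4 + 1} = -2 + \frac{1}{5} = - \frac{9}{5}$)
$s{\left(w \right)} = \frac{131}{5} + w$ ($s{\left(w \right)} = \left(-6 - \frac{9}{5}\right) + \left(34 + w\right) = - \frac{39}{5} + \left(34 + w\right) = \frac{131}{5} + w$)
$- s{\left(93 \right)} = - (\frac{131}{5} + 93) = \left(-1\right) \frac{596}{5} = - \frac{596}{5}$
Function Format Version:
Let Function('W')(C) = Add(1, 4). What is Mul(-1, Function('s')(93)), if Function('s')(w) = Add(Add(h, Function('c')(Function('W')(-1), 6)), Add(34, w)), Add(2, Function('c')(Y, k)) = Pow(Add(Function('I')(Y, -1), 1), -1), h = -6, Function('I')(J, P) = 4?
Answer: Rational(-596, 5) ≈ -119.20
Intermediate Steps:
Function('W')(C) = 5
Function('c')(Y, k) = Rational(-9, 5) (Function('c')(Y, k) = Add(-2, Pow(Add(4, 1), -1)) = Add(-2, Pow(5, -1)) = Add(-2, Rational(1, 5)) = Rational(-9, 5))
Function('s')(w) = Add(Rational(131, 5), w) (Function('s')(w) = Add(Add(-6, Rational(-9, 5)), Add(34, w)) = Add(Rational(-39, 5), Add(34, w)) = Add(Rational(131, 5), w))
Mul(-1, Function('s')(93)) = Mul(-1, Add(Rational(131, 5), 93)) = Mul(-1, Rational(596, 5)) = Rational(-596, 5)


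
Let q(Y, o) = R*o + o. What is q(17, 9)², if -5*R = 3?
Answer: 324/25 ≈ 12.960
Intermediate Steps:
R = -⅗ (R = -⅕*3 = -⅗ ≈ -0.60000)
q(Y, o) = 2*o/5 (q(Y, o) = -3*o/5 + o = 2*o/5)
q(17, 9)² = ((⅖)*9)² = (18/5)² = 324/25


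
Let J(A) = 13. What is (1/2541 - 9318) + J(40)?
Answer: -23644004/2541 ≈ -9305.0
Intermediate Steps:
(1/2541 - 9318) + J(40) = (1/2541 - 9318) + 13 = -23677037/2541 + 13 = -23644004/2541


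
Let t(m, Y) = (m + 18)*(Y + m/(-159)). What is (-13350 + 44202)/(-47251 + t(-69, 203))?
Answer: -1635156/3054185 ≈ -0.53538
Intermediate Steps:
t(m, Y) = (18 + m)*(Y - m/159) (t(m, Y) = (18 + m)*(Y + m*(-1/159)) = (18 + m)*(Y - m/159))
(-13350 + 44202)/(-47251 + t(-69, 203)) = (-13350 + 44202)/(-47251 + (18*203 - 6/53*(-69) - 1/159*(-69)² + 203*(-69))) = 30852/(-47251 + (3654 + 414/53 - 1/159*4761 - 14007)) = 30852/(-47251 + (3654 + 414/53 - 1587/53 - 14007)) = 30852/(-47251 - 549882/53) = 30852/(-3054185/53) = 30852*(-53/3054185) = -1635156/3054185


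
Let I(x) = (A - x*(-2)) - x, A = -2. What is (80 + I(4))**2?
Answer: 6724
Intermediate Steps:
I(x) = -2 + x (I(x) = (-2 - x*(-2)) - x = (-2 - (-2)*x) - x = (-2 + 2*x) - x = -2 + x)
(80 + I(4))**2 = (80 + (-2 + 4))**2 = (80 + 2)**2 = 82**2 = 6724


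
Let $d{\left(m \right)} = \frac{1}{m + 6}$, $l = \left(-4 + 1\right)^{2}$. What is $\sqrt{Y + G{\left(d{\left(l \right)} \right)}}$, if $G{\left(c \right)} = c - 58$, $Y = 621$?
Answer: $\frac{\sqrt{126690}}{15} \approx 23.729$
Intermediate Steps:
$l = 9$ ($l = \left(-3\right)^{2} = 9$)
$d{\left(m \right)} = \frac{1}{6 + m}$
$G{\left(c \right)} = -58 + c$
$\sqrt{Y + G{\left(d{\left(l \right)} \right)}} = \sqrt{621 - \left(58 - \frac{1}{6 + 9}\right)} = \sqrt{621 - \left(58 - \frac{1}{15}\right)} = \sqrt{621 + \left(-58 + \frac{1}{15}\right)} = \sqrt{621 - \frac{869}{15}} = \sqrt{\frac{8446}{15}} = \frac{\sqrt{126690}}{15}$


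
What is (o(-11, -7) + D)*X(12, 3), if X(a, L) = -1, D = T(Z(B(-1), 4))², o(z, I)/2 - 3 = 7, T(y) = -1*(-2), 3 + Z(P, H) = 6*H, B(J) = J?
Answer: -24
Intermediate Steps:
Z(P, H) = -3 + 6*H
T(y) = 2
o(z, I) = 20 (o(z, I) = 6 + 2*7 = 6 + 14 = 20)
D = 4 (D = 2² = 4)
(o(-11, -7) + D)*X(12, 3) = (20 + 4)*(-1) = 24*(-1) = -24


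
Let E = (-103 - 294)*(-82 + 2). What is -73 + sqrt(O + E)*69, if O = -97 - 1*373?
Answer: -73 + 69*sqrt(31290) ≈ 12132.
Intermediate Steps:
E = 31760 (E = -397*(-80) = 31760)
O = -470 (O = -97 - 373 = -470)
-73 + sqrt(O + E)*69 = -73 + sqrt(-470 + 31760)*69 = -73 + sqrt(31290)*69 = -73 + 69*sqrt(31290)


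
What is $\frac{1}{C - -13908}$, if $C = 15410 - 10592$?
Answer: $\frac{1}{18726} \approx 5.3402 \cdot 10^{-5}$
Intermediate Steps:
$C = 4818$
$\frac{1}{C - -13908} = \frac{1}{4818 - -13908} = \frac{1}{4818 + 13908} = \frac{1}{18726}$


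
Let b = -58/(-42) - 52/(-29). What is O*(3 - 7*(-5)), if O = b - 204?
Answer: -4647514/609 ≈ -7631.4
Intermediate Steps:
b = 1933/609 (b = -58*(-1/42) - 52*(-1/29) = 29/21 + 52/29 = 1933/609 ≈ 3.1741)
O = -122303/609 (O = 1933/609 - 204 = -122303/609 ≈ -200.83)
O*(3 - 7*(-5)) = -122303*(3 - 7*(-5))/609 = -122303*(3 + 35)/609 = -122303/609*38 = -4647514/609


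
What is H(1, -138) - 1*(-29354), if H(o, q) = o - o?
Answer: 29354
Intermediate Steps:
H(o, q) = 0
H(1, -138) - 1*(-29354) = 0 - 1*(-29354) = 0 + 29354 = 29354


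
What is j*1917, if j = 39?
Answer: 74763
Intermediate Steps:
j*1917 = 39*1917 = 74763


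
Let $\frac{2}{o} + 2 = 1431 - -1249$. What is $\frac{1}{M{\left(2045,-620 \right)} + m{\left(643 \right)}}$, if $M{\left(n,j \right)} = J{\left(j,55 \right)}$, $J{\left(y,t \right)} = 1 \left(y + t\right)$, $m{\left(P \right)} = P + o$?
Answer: $\frac{1339}{104443} \approx 0.01282$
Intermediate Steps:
$o = \frac{1}{1339}$ ($o = \frac{2}{-2 + \left(1431 - -1249\right)} = \frac{2}{-2 + \left(1431 + 1249\right)} = \frac{2}{-2 + 2680} = \frac{2}{2678} = 2 \cdot \frac{1}{2678} = \frac{1}{1339} \approx 0.00074683$)
$m{\left(P \right)} = \frac{1}{1339} + P$ ($m{\left(P \right)} = P + \frac{1}{1339} = \frac{1}{1339} + P$)
$J{\left(y,t \right)} = t + y$ ($J{\left(y,t \right)} = 1 \left(t + y\right) = t + y$)
$M{\left(n,j \right)} = 55 + j$
$\frac{1}{M{\left(2045,-620 \right)} + m{\left(643 \right)}} = \frac{1}{\left(55 - 620\right) + \left(\frac{1}{1339} + 643\right)} = \frac{1}{-565 + \frac{860978}{1339}} = \frac{1}{\frac{104443}{1339}} = \frac{1339}{104443}$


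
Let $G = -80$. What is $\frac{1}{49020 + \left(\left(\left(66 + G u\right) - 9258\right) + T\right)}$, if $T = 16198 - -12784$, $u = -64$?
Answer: $\frac{1}{73930} \approx 1.3526 \cdot 10^{-5}$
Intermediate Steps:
$T = 28982$ ($T = 16198 + 12784 = 28982$)
$\frac{1}{49020 + \left(\left(\left(66 + G u\right) - 9258\right) + T\right)} = \frac{1}{49020 + \left(\left(\left(66 - -5120\right) - 9258\right) + 28982\right)} = \frac{1}{49020 + \left(\left(\left(66 + 5120\right) - 9258\right) + 28982\right)} = \frac{1}{49020 + \left(\left(5186 - 9258\right) + 28982\right)} = \frac{1}{49020 + \left(-4072 + 28982\right)} = \frac{1}{49020 + 24910} = \frac{1}{73930}$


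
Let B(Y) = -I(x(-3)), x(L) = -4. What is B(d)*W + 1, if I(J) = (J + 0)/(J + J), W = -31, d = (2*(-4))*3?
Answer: 33/2 ≈ 16.500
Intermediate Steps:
d = -24 (d = -8*3 = -24)
I(J) = ½ (I(J) = J/((2*J)) = J*(1/(2*J)) = ½)
B(Y) = -½ (B(Y) = -1*½ = -½)
B(d)*W + 1 = -½*(-31) + 1 = 31/2 + 1 = 33/2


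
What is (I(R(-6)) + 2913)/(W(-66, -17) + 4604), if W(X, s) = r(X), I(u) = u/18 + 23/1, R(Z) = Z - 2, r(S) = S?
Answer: 13210/20421 ≈ 0.64688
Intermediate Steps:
R(Z) = -2 + Z
I(u) = 23 + u/18 (I(u) = u*(1/18) + 23*1 = u/18 + 23 = 23 + u/18)
W(X, s) = X
(I(R(-6)) + 2913)/(W(-66, -17) + 4604) = ((23 + (-2 - 6)/18) + 2913)/(-66 + 4604) = ((23 + (1/18)*(-8)) + 2913)/4538 = ((23 - 4/9) + 2913)*(1/4538) = (203/9 + 2913)*(1/4538) = (26420/9)*(1/4538) = 13210/20421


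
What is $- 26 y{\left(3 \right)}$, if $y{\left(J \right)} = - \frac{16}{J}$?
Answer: $\frac{416}{3} \approx 138.67$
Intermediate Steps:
$- 26 y{\left(3 \right)} = - 26 \left(- \frac{16}{3}\right) = - 26 \left(\left(-16\right) \frac{1}{3}\right) = \left(-26\right) \left(- \frac{16}{3}\right) = \frac{416}{3}$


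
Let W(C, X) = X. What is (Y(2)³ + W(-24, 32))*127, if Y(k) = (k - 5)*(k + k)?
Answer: -215392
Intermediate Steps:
Y(k) = 2*k*(-5 + k) (Y(k) = (-5 + k)*(2*k) = 2*k*(-5 + k))
(Y(2)³ + W(-24, 32))*127 = ((2*2*(-5 + 2))³ + 32)*127 = ((2*2*(-3))³ + 32)*127 = ((-12)³ + 32)*127 = (-1728 + 32)*127 = -1696*127 = -215392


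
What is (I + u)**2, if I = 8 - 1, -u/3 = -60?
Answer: 34969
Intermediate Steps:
u = 180 (u = -3*(-60) = 180)
I = 7
(I + u)**2 = (7 + 180)**2 = 187**2 = 34969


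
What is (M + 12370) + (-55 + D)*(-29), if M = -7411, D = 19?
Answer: 6003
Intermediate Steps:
(M + 12370) + (-55 + D)*(-29) = (-7411 + 12370) + (-55 + 19)*(-29) = 4959 - 36*(-29) = 4959 + 1044 = 6003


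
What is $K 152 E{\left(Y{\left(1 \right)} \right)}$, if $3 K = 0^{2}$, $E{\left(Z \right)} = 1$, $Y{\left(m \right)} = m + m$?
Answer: $0$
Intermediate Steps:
$Y{\left(m \right)} = 2 m$
$K = 0$ ($K = \frac{0^{2}}{3} = \frac{1}{3} \cdot 0 = 0$)
$K 152 E{\left(Y{\left(1 \right)} \right)} = 0 \cdot 152 \cdot 1 = 0 \cdot 152 = 0$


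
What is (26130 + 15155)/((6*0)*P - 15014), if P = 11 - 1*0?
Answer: -41285/15014 ≈ -2.7498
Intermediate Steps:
P = 11 (P = 11 + 0 = 11)
(26130 + 15155)/((6*0)*P - 15014) = (26130 + 15155)/((6*0)*11 - 15014) = 41285/(0*11 - 15014) = 41285/(0 - 15014) = 41285/(-15014) = 41285*(-1/15014) = -41285/15014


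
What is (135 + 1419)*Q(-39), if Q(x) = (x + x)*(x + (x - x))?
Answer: 4727268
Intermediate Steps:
Q(x) = 2*x**2 (Q(x) = (2*x)*(x + 0) = (2*x)*x = 2*x**2)
(135 + 1419)*Q(-39) = (135 + 1419)*(2*(-39)**2) = 1554*(2*1521) = 1554*3042 = 4727268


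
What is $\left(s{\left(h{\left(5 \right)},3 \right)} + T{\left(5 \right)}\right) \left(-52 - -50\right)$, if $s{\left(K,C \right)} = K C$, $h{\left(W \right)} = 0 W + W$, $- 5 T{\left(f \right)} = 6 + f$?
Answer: $- \frac{128}{5} \approx -25.6$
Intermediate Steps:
$T{\left(f \right)} = - \frac{6}{5} - \frac{f}{5}$ ($T{\left(f \right)} = - \frac{6 + f}{5} = - \frac{6}{5} - \frac{f}{5}$)
$h{\left(W \right)} = W$ ($h{\left(W \right)} = 0 + W = W$)
$s{\left(K,C \right)} = C K$
$\left(s{\left(h{\left(5 \right)},3 \right)} + T{\left(5 \right)}\right) \left(-52 - -50\right) = \left(3 \cdot 5 - \frac{11}{5}\right) \left(-52 - -50\right) = \left(15 - \frac{11}{5}\right) \left(-52 + 50\right) = \left(15 - \frac{11}{5}\right) \left(-2\right) = \frac{64}{5} \left(-2\right) = - \frac{128}{5}$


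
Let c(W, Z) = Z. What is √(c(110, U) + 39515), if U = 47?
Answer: √39562 ≈ 198.90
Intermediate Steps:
√(c(110, U) + 39515) = √(47 + 39515) = √39562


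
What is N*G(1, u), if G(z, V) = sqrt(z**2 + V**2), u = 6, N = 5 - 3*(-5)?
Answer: 20*sqrt(37) ≈ 121.66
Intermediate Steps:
N = 20 (N = 5 + 15 = 20)
G(z, V) = sqrt(V**2 + z**2)
N*G(1, u) = 20*sqrt(6**2 + 1**2) = 20*sqrt(36 + 1) = 20*sqrt(37)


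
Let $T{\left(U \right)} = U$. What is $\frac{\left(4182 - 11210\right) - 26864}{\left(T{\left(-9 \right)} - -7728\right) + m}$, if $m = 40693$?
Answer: $- \frac{8473}{12103} \approx -0.70007$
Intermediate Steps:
$\frac{\left(4182 - 11210\right) - 26864}{\left(T{\left(-9 \right)} - -7728\right) + m} = \frac{\left(4182 - 11210\right) - 26864}{\left(-9 - -7728\right) + 40693} = \frac{\left(4182 - 11210\right) - 26864}{\left(-9 + 7728\right) + 40693} = \frac{-7028 - 26864}{7719 + 40693} = - \frac{33892}{48412} = \left(-33892\right) \frac{1}{48412} = - \frac{8473}{12103}$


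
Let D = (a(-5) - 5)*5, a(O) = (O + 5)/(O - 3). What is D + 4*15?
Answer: 35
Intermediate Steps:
a(O) = (5 + O)/(-3 + O)
D = -25 (D = ((5 - 5)/(-3 - 5) - 5)*5 = (0/(-8) - 5)*5 = (-1/8*0 - 5)*5 = (0 - 5)*5 = -5*5 = -25)
D + 4*15 = -25 + 4*15 = -25 + 60 = 35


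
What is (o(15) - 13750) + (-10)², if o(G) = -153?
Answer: -13803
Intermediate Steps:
(o(15) - 13750) + (-10)² = (-153 - 13750) + (-10)² = -13903 + 100 = -13803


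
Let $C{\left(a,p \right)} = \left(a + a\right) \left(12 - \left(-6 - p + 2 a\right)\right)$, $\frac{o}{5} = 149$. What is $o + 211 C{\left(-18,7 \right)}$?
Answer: $-462611$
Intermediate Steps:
$o = 745$ ($o = 5 \cdot 149 = 745$)
$C{\left(a,p \right)} = 2 a \left(18 + p - 2 a\right)$ ($C{\left(a,p \right)} = 2 a \left(12 - \left(-6 - p + 2 a\right)\right) = 2 a \left(12 + \left(6 + p - 2 a\right)\right) = 2 a \left(18 + p - 2 a\right)$)
$o + 211 C{\left(-18,7 \right)} = 745 + 211 \cdot 2 \left(-18\right) \left(18 + 7 - -36\right) = 745 + 211 \cdot 2 \left(-18\right) \left(18 + 7 + 36\right) = 745 + 211 \cdot 2 \left(-18\right) 61 = 745 + 211 \left(-2196\right) = 745 - 463356 = -462611$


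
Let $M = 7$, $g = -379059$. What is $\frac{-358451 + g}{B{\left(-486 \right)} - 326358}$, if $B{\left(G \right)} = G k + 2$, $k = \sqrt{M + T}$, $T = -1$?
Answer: $\frac{6017270339}{2662670539} - \frac{17921493 \sqrt{6}}{5325341078} \approx 2.2516$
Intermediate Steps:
$k = \sqrt{6}$ ($k = \sqrt{7 - 1} = \sqrt{6} \approx 2.4495$)
$B{\left(G \right)} = 2 + G \sqrt{6}$ ($B{\left(G \right)} = G \sqrt{6} + 2 = 2 + G \sqrt{6}$)
$\frac{-358451 + g}{B{\left(-486 \right)} - 326358} = \frac{-358451 - 379059}{\left(2 - 486 \sqrt{6}\right) - 326358} = - \frac{737510}{-326356 - 486 \sqrt{6}}$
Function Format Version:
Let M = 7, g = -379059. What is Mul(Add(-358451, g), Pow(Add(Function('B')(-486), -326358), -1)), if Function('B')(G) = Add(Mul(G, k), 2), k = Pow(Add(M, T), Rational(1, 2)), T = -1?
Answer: Add(Rational(6017270339, 2662670539), Mul(Rational(-17921493, 5325341078), Pow(6, Rational(1, 2)))) ≈ 2.2516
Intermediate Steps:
k = Pow(6, Rational(1, 2)) (k = Pow(Add(7, -1), Rational(1, 2)) = Pow(6, Rational(1, 2)) ≈ 2.4495)
Function('B')(G) = Add(2, Mul(G, Pow(6, Rational(1, 2)))) (Function('B')(G) = Add(Mul(G, Pow(6, Rational(1, 2))), 2) = Add(2, Mul(G, Pow(6, Rational(1, 2)))))
Mul(Add(-358451, g), Pow(Add(Function('B')(-486), -326358), -1)) = Mul(Add(-358451, -379059), Pow(Add(Add(2, Mul(-486, Pow(6, Rational(1, 2)))), -326358), -1)) = Mul(-737510, Pow(Add(-326356, Mul(-486, Pow(6, Rational(1, 2)))), -1))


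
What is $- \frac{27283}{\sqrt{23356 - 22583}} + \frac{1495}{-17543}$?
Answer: $- \frac{1495}{17543} - \frac{27283 \sqrt{773}}{773} \approx -981.39$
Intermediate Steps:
$- \frac{27283}{\sqrt{23356 - 22583}} + \frac{1495}{-17543} = - \frac{27283}{\sqrt{773}} + 1495 \left(- \frac{1}{17543}\right) = - 27283 \frac{\sqrt{773}}{773} - \frac{1495}{17543} = - \frac{27283 \sqrt{773}}{773} - \frac{1495}{17543} = - \frac{1495}{17543} - \frac{27283 \sqrt{773}}{773}$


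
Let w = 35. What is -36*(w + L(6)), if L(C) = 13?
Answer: -1728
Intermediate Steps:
-36*(w + L(6)) = -36*(35 + 13) = -36*48 = -1728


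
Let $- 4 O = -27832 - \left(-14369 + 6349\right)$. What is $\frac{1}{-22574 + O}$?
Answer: $- \frac{1}{17621} \approx -5.675 \cdot 10^{-5}$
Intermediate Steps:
$O = 4953$ ($O = - \frac{-27832 - \left(-14369 + 6349\right)}{4} = - \frac{-27832 - -8020}{4} = - \frac{-27832 + 8020}{4} = \left(- \frac{1}{4}\right) \left(-19812\right) = 4953$)
$\frac{1}{-22574 + O} = \frac{1}{-22574 + 4953} = \frac{1}{-17621} = - \frac{1}{17621}$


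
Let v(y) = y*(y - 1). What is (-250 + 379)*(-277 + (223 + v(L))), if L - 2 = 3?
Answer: -4386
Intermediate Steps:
L = 5 (L = 2 + 3 = 5)
v(y) = y*(-1 + y)
(-250 + 379)*(-277 + (223 + v(L))) = (-250 + 379)*(-277 + (223 + 5*(-1 + 5))) = 129*(-277 + (223 + 5*4)) = 129*(-277 + (223 + 20)) = 129*(-277 + 243) = 129*(-34) = -4386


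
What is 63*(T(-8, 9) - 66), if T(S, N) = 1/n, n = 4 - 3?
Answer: -4095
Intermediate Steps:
n = 1
T(S, N) = 1 (T(S, N) = 1/1 = 1)
63*(T(-8, 9) - 66) = 63*(1 - 66) = 63*(-65) = -4095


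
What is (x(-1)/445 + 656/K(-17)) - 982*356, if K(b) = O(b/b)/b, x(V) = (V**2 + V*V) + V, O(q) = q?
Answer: -160531079/445 ≈ -3.6074e+5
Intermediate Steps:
x(V) = V + 2*V**2 (x(V) = (V**2 + V**2) + V = 2*V**2 + V = V + 2*V**2)
K(b) = 1/b (K(b) = (b/b)/b = 1/b)
(x(-1)/445 + 656/K(-17)) - 982*356 = (-(1 + 2*(-1))/445 + 656/(1/(-17))) - 982*356 = (-(1 - 2)*(1/445) + 656/(-1/17)) - 349592 = (-1*(-1)*(1/445) + 656*(-17)) - 349592 = (1*(1/445) - 11152) - 349592 = (1/445 - 11152) - 349592 = -4962639/445 - 349592 = -160531079/445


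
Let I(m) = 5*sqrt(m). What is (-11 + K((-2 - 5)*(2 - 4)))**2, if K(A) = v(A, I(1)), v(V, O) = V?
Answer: 9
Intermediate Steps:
K(A) = A
(-11 + K((-2 - 5)*(2 - 4)))**2 = (-11 + (-2 - 5)*(2 - 4))**2 = (-11 - 7*(-2))**2 = (-11 + 14)**2 = 3**2 = 9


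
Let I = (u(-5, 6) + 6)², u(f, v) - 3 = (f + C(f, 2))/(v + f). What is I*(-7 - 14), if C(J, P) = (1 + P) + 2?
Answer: -1701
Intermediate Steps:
C(J, P) = 3 + P
u(f, v) = 3 + (5 + f)/(f + v) (u(f, v) = 3 + (f + (3 + 2))/(v + f) = 3 + (f + 5)/(f + v) = 3 + (5 + f)/(f + v))
I = 81 (I = ((5 + 3*6 + 4*(-5))/(-5 + 6) + 6)² = ((5 + 18 - 20)/1 + 6)² = (1*3 + 6)² = (3 + 6)² = 9² = 81)
I*(-7 - 14) = 81*(-7 - 14) = 81*(-21) = -1701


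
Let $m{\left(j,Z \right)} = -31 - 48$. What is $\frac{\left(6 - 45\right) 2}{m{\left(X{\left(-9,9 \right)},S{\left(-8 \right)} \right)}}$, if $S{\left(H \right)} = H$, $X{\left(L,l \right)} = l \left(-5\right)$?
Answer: $\frac{78}{79} \approx 0.98734$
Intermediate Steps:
$X{\left(L,l \right)} = - 5 l$
$m{\left(j,Z \right)} = -79$
$\frac{\left(6 - 45\right) 2}{m{\left(X{\left(-9,9 \right)},S{\left(-8 \right)} \right)}} = \frac{\left(6 - 45\right) 2}{-79} = \left(-39\right) 2 \left(- \frac{1}{79}\right) = \left(-78\right) \left(- \frac{1}{79}\right) = \frac{78}{79}$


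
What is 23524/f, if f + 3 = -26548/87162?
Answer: -1025199444/144017 ≈ -7118.6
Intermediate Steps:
f = -144017/43581 (f = -3 - 26548/87162 = -3 - 26548*1/87162 = -3 - 13274/43581 = -144017/43581 ≈ -3.3046)
23524/f = 23524/(-144017/43581) = 23524*(-43581/144017) = -1025199444/144017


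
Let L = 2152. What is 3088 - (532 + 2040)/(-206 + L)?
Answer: 3003338/973 ≈ 3086.7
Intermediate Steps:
3088 - (532 + 2040)/(-206 + L) = 3088 - (532 + 2040)/(-206 + 2152) = 3088 - 2572/1946 = 3088 - 1*1286/973 = 3088 - 1286/973 = 3003338/973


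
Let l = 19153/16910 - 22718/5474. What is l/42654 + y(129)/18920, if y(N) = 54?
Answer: 1299515842463/466884347961570 ≈ 0.0027834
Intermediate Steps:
l = -139658929/46282670 (l = 19153*(1/16910) - 22718*1/5474 = 19153/16910 - 11359/2737 = -139658929/46282670 ≈ -3.0175)
l/42654 + y(129)/18920 = -139658929/46282670/42654 + 54/18920 = -139658929/46282670*1/42654 + 54*(1/18920) = -139658929/1974141006180 + 27/9460 = 1299515842463/466884347961570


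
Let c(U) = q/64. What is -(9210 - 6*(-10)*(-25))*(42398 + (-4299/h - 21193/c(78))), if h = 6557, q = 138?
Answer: -37869355214470/150811 ≈ -2.5110e+8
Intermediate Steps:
c(U) = 69/32 (c(U) = 138/64 = 138*(1/64) = 69/32)
-(9210 - 6*(-10)*(-25))*(42398 + (-4299/h - 21193/c(78))) = -(9210 - 6*(-10)*(-25))*(42398 + (-4299/6557 - 21193/69/32)) = -(9210 + 60*(-25))*(42398 + (-4299*1/6557 - 21193*32/69)) = -(9210 - 1500)*(42398 + (-4299/6557 - 678176/69)) = -7710*(42398 - 4447096663/452433) = -7710*14735157671/452433 = -1*37869355214470/150811 = -37869355214470/150811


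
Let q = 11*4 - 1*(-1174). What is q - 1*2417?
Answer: -1199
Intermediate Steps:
q = 1218 (q = 44 + 1174 = 1218)
q - 1*2417 = 1218 - 1*2417 = 1218 - 2417 = -1199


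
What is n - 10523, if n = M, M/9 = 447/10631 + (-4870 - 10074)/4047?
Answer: -151383829502/14341219 ≈ -10556.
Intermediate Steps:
M = -471181965/14341219 (M = 9*(447/10631 + (-4870 - 10074)/4047) = 9*(447*(1/10631) - 14944*1/4047) = 9*(447/10631 - 14944/4047) = 9*(-157060655/43023657) = -471181965/14341219 ≈ -32.855)
n = -471181965/14341219 ≈ -32.855
n - 10523 = -471181965/14341219 - 10523 = -151383829502/14341219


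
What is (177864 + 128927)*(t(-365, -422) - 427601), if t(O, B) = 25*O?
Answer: -133983606266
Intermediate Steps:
(177864 + 128927)*(t(-365, -422) - 427601) = (177864 + 128927)*(25*(-365) - 427601) = 306791*(-9125 - 427601) = 306791*(-436726) = -133983606266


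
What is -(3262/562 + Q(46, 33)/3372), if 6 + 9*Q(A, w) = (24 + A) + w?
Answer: -176245/30348 ≈ -5.8075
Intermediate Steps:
Q(A, w) = 2 + A/9 + w/9 (Q(A, w) = -⅔ + ((24 + A) + w)/9 = -⅔ + (24 + A + w)/9 = -⅔ + (8/3 + A/9 + w/9) = 2 + A/9 + w/9)
-(3262/562 + Q(46, 33)/3372) = -(3262/562 + (2 + (⅑)*46 + (⅑)*33)/3372) = -(3262*(1/562) + (2 + 46/9 + 11/3)*(1/3372)) = -(1631/281 + (97/9)*(1/3372)) = -(1631/281 + 97/30348) = -1*176245/30348 = -176245/30348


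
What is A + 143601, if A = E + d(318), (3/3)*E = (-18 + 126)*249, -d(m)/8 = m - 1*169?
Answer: 169301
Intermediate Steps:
d(m) = 1352 - 8*m (d(m) = -8*(m - 1*169) = -8*(m - 169) = -8*(-169 + m) = 1352 - 8*m)
E = 26892 (E = (-18 + 126)*249 = 108*249 = 26892)
A = 25700 (A = 26892 + (1352 - 8*318) = 26892 + (1352 - 2544) = 26892 - 1192 = 25700)
A + 143601 = 25700 + 143601 = 169301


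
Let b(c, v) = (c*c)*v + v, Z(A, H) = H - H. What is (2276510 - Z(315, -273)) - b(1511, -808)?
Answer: 1847039086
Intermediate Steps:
Z(A, H) = 0
b(c, v) = v + v*c**2 (b(c, v) = c**2*v + v = v*c**2 + v = v + v*c**2)
(2276510 - Z(315, -273)) - b(1511, -808) = (2276510 - 1*0) - (-808)*(1 + 1511**2) = (2276510 + 0) - (-808)*(1 + 2283121) = 2276510 - (-808)*2283122 = 2276510 - 1*(-1844762576) = 2276510 + 1844762576 = 1847039086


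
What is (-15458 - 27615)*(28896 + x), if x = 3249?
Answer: -1384581585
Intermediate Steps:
(-15458 - 27615)*(28896 + x) = (-15458 - 27615)*(28896 + 3249) = -43073*32145 = -1384581585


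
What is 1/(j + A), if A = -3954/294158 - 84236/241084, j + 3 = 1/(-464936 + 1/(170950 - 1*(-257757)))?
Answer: -1766903436215298058159/5941829618246357791068 ≈ -0.29737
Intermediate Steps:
j = -597964381960/199321317751 (j = -3 + 1/(-464936 + 1/(170950 - 1*(-257757))) = -3 + 1/(-464936 + 1/(170950 + 257757)) = -3 + 1/(-464936 + 1/428707) = -3 + 1/(-199321317751/428707) = -3 - 428707/199321317751 = -597964381960/199321317751 ≈ -3.0000)
A = -3216492428/8864598409 (A = -3954*1/294158 - 84236*1/241084 = -1977/147079 - 21059/60271 = -3216492428/8864598409 ≈ -0.36285)
1/(j + A) = 1/(-597964381960/199321317751 - 3216492428/8864598409) = 1/(-5941829618246357791068/1766903436215298058159) = -1766903436215298058159/5941829618246357791068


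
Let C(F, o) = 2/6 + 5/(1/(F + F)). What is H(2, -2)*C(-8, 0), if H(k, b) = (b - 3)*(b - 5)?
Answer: -8365/3 ≈ -2788.3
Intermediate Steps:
C(F, o) = ⅓ + 10*F (C(F, o) = 2*(⅙) + 5/(1/(2*F)) = ⅓ + 5/((1/(2*F))) = ⅓ + 5*(2*F) = ⅓ + 10*F)
H(k, b) = (-5 + b)*(-3 + b) (H(k, b) = (-3 + b)*(-5 + b) = (-5 + b)*(-3 + b))
H(2, -2)*C(-8, 0) = (15 + (-2)² - 8*(-2))*(⅓ + 10*(-8)) = (15 + 4 + 16)*(⅓ - 80) = 35*(-239/3) = -8365/3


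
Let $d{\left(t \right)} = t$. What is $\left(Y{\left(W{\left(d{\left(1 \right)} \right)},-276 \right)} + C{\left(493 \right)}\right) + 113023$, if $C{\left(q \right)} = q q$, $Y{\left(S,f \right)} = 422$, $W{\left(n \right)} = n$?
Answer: $356494$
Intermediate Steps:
$C{\left(q \right)} = q^{2}$
$\left(Y{\left(W{\left(d{\left(1 \right)} \right)},-276 \right)} + C{\left(493 \right)}\right) + 113023 = \left(422 + 493^{2}\right) + 113023 = \left(422 + 243049\right) + 113023 = 243471 + 113023 = 356494$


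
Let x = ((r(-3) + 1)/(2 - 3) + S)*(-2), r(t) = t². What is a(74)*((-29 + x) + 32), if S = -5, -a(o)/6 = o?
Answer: -14652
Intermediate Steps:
a(o) = -6*o
x = 30 (x = (((-3)² + 1)/(2 - 3) - 5)*(-2) = ((9 + 1)/(-1) - 5)*(-2) = (10*(-1) - 5)*(-2) = (-10 - 5)*(-2) = -15*(-2) = 30)
a(74)*((-29 + x) + 32) = (-6*74)*((-29 + 30) + 32) = -444*(1 + 32) = -444*33 = -14652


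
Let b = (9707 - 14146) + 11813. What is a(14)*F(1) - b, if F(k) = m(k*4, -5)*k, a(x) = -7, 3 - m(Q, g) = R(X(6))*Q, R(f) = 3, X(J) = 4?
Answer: -7311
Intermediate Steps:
m(Q, g) = 3 - 3*Q
F(k) = k*(3 - 12*k) (F(k) = (3 - 3*k*4)*k = (3 - 12*k)*k = k*(3 - 12*k))
b = 7374 (b = -4439 + 11813 = 7374)
a(14)*F(1) - b = -21*(1 - 4*1) - 1*7374 = -21*(1 - 4) - 7374 = -21*(-3) - 7374 = -7*(-9) - 7374 = 63 - 7374 = -7311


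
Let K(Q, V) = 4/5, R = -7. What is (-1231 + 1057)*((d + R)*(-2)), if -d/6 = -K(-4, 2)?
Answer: -3828/5 ≈ -765.60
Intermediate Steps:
K(Q, V) = ⅘ (K(Q, V) = 4*(⅕) = ⅘)
d = 24/5 (d = -(-6)*4/5 = -6*(-⅘) = 24/5 ≈ 4.8000)
(-1231 + 1057)*((d + R)*(-2)) = (-1231 + 1057)*((24/5 - 7)*(-2)) = -(-1914)*(-2)/5 = -174*22/5 = -3828/5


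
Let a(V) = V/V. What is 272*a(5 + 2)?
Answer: 272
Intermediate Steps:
a(V) = 1
272*a(5 + 2) = 272*1 = 272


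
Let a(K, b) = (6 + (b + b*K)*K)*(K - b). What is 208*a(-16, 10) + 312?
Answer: -13011336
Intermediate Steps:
a(K, b) = (6 + K*(b + K*b))*(K - b) (a(K, b) = (6 + (b + K*b)*K)*(K - b) = (6 + K*(b + K*b))*(K - b))
208*a(-16, 10) + 312 = 208*(-6*10 + 6*(-16) + 10*(-16)² + 10*(-16)³ - 1*(-16)*10² - 1*(-16)²*10²) + 312 = 208*(-60 - 96 + 10*256 + 10*(-4096) - 1*(-16)*100 - 1*256*100) + 312 = 208*(-60 - 96 + 2560 - 40960 + 1600 - 25600) + 312 = 208*(-62556) + 312 = -13011648 + 312 = -13011336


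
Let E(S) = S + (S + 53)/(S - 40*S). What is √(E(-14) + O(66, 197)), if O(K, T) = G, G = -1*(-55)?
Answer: 5*√322/14 ≈ 6.4087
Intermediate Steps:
E(S) = S - (53 + S)/(39*S) (E(S) = S + (53 + S)/((-39*S)) = S + (53 + S)*(-1/(39*S)) = S - (53 + S)/(39*S))
G = 55
O(K, T) = 55
√(E(-14) + O(66, 197)) = √((-1/39 - 14 - 53/39/(-14)) + 55) = √((-1/39 - 14 - 53/39*(-1/14)) + 55) = √((-1/39 - 14 + 53/546) + 55) = √(-195/14 + 55) = √(575/14) = 5*√322/14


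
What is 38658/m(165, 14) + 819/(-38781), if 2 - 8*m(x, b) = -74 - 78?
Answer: 666302281/331793 ≈ 2008.2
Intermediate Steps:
m(x, b) = 77/4 (m(x, b) = ¼ - (-74 - 78)/8 = ¼ - ⅛*(-152) = ¼ + 19 = 77/4)
38658/m(165, 14) + 819/(-38781) = 38658/(77/4) + 819/(-38781) = 38658*(4/77) + 819*(-1/38781) = 154632/77 - 91/4309 = 666302281/331793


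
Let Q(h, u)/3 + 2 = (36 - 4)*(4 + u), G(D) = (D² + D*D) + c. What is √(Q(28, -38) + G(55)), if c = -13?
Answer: √2767 ≈ 52.602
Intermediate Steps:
G(D) = -13 + 2*D² (G(D) = (D² + D*D) - 13 = (D² + D²) - 13 = 2*D² - 13 = -13 + 2*D²)
Q(h, u) = 378 + 96*u (Q(h, u) = -6 + 3*((36 - 4)*(4 + u)) = -6 + 3*(32*(4 + u)) = -6 + 3*(128 + 32*u) = -6 + (384 + 96*u) = 378 + 96*u)
√(Q(28, -38) + G(55)) = √((378 + 96*(-38)) + (-13 + 2*55²)) = √((378 - 3648) + (-13 + 2*3025)) = √(-3270 + (-13 + 6050)) = √(-3270 + 6037) = √2767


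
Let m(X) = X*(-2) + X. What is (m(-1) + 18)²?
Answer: 361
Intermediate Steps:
m(X) = -X (m(X) = -2*X + X = -X)
(m(-1) + 18)² = (-1*(-1) + 18)² = (1 + 18)² = 19² = 361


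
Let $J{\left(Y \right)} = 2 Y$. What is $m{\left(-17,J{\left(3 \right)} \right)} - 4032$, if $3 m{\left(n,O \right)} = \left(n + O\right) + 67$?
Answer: $- \frac{12040}{3} \approx -4013.3$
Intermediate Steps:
$m{\left(n,O \right)} = \frac{67}{3} + \frac{O}{3} + \frac{n}{3}$ ($m{\left(n,O \right)} = \frac{\left(n + O\right) + 67}{3} = \frac{\left(O + n\right) + 67}{3} = \frac{67 + O + n}{3} = \frac{67}{3} + \frac{O}{3} + \frac{n}{3}$)
$m{\left(-17,J{\left(3 \right)} \right)} - 4032 = \left(\frac{67}{3} + \frac{2 \cdot 3}{3} + \frac{1}{3} \left(-17\right)\right) - 4032 = \left(\frac{67}{3} + \frac{1}{3} \cdot 6 - \frac{17}{3}\right) - 4032 = \left(\frac{67}{3} + 2 - \frac{17}{3}\right) - 4032 = \frac{56}{3} - 4032 = - \frac{12040}{3}$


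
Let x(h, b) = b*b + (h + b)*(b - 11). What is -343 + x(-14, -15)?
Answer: 636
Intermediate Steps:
x(h, b) = b**2 + (-11 + b)*(b + h) (x(h, b) = b**2 + (b + h)*(-11 + b) = b**2 + (-11 + b)*(b + h))
-343 + x(-14, -15) = -343 + (-11*(-15) - 11*(-14) + 2*(-15)**2 - 15*(-14)) = -343 + (165 + 154 + 2*225 + 210) = -343 + (165 + 154 + 450 + 210) = -343 + 979 = 636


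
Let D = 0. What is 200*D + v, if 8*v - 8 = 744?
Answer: 94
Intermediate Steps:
v = 94 (v = 1 + (1/8)*744 = 1 + 93 = 94)
200*D + v = 200*0 + 94 = 0 + 94 = 94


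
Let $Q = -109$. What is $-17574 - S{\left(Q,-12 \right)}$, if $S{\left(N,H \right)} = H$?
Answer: $-17562$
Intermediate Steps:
$-17574 - S{\left(Q,-12 \right)} = -17574 - -12 = -17574 + 12 = -17562$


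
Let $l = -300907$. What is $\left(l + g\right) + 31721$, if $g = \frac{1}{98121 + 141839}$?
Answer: $- \frac{64593872559}{239960} \approx -2.6919 \cdot 10^{5}$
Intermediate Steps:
$g = \frac{1}{239960} \approx 4.1674 \cdot 10^{-6}$
$\left(l + g\right) + 31721 = \left(-300907 + \frac{1}{239960}\right) + 31721 = - \frac{72205643719}{239960} + 31721 = - \frac{64593872559}{239960}$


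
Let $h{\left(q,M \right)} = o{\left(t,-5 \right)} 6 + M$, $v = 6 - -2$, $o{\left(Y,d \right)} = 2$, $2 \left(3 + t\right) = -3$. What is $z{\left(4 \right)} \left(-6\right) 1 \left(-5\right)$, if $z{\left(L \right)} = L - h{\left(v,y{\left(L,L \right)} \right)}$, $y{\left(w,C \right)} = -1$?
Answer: $-210$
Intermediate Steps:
$t = - \frac{9}{2}$ ($t = -3 + \frac{1}{2} \left(-3\right) = -3 - \frac{3}{2} = - \frac{9}{2} \approx -4.5$)
$v = 8$ ($v = 6 + 2 = 8$)
$h{\left(q,M \right)} = 12 + M$ ($h{\left(q,M \right)} = 2 \cdot 6 + M = 12 + M$)
$z{\left(L \right)} = -11 + L$ ($z{\left(L \right)} = L - \left(12 - 1\right) = L - 11 = -11 + L$)
$z{\left(4 \right)} \left(-6\right) 1 \left(-5\right) = \left(-11 + 4\right) \left(-6\right) 1 \left(-5\right) = \left(-7\right) \left(-6\right) \left(-5\right) = 42 \left(-5\right) = -210$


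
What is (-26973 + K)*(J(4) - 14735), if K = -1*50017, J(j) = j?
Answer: 1134139690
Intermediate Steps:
K = -50017
(-26973 + K)*(J(4) - 14735) = (-26973 - 50017)*(4 - 14735) = -76990*(-14731) = 1134139690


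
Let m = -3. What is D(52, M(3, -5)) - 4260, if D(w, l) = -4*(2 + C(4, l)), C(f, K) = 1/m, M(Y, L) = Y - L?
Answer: -12800/3 ≈ -4266.7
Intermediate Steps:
C(f, K) = -1/3 (C(f, K) = 1/(-3) = -1/3)
D(w, l) = -20/3 (D(w, l) = -4*(2 - 1/3) = -4*5/3 = -20/3)
D(52, M(3, -5)) - 4260 = -20/3 - 4260 = -12800/3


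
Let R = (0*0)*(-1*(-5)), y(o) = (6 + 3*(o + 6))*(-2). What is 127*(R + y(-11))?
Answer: 2286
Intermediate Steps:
y(o) = -48 - 6*o (y(o) = (6 + 3*(6 + o))*(-2) = (6 + (18 + 3*o))*(-2) = (24 + 3*o)*(-2) = -48 - 6*o)
R = 0 (R = 0*5 = 0)
127*(R + y(-11)) = 127*(0 + (-48 - 6*(-11))) = 127*(0 + (-48 + 66)) = 127*(0 + 18) = 127*18 = 2286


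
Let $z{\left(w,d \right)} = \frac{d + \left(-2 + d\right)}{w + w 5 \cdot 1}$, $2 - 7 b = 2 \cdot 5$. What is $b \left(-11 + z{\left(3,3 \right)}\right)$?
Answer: $\frac{776}{63} \approx 12.317$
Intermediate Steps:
$b = - \frac{8}{7}$ ($b = \frac{2}{7} - \frac{2 \cdot 5}{7} = \frac{2}{7} - \frac{10}{7} = - \frac{8}{7} \approx -1.1429$)
$z{\left(w,d \right)} = \frac{-2 + 2 d}{6 w}$ ($z{\left(w,d \right)} = \frac{-2 + 2 d}{w + 5 w 1} = \frac{-2 + 2 d}{w + 5 w} = \frac{-2 + 2 d}{6 w}$)
$b \left(-11 + z{\left(3,3 \right)}\right) = - \frac{8 \left(-11 + \frac{-1 + 3}{3 \cdot 3}\right)}{7} = - \frac{8 \left(-11 + \frac{1}{3} \cdot \frac{1}{3} \cdot 2\right)}{7} = - \frac{8 \left(-11 + \frac{2}{9}\right)}{7} = \left(- \frac{8}{7}\right) \left(- \frac{97}{9}\right) = \frac{776}{63}$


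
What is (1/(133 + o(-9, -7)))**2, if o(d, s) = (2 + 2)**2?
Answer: 1/22201 ≈ 4.5043e-5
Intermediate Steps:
o(d, s) = 16 (o(d, s) = 4**2 = 16)
(1/(133 + o(-9, -7)))**2 = (1/(133 + 16))**2 = (1/149)**2 = 1/22201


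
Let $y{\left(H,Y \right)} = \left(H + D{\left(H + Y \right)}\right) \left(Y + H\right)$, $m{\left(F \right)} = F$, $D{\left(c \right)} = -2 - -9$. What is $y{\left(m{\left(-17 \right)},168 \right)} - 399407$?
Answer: $-400917$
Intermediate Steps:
$D{\left(c \right)} = 7$ ($D{\left(c \right)} = -2 + 9 = 7$)
$y{\left(H,Y \right)} = \left(7 + H\right) \left(H + Y\right)$ ($y{\left(H,Y \right)} = \left(H + 7\right) \left(Y + H\right) = \left(7 + H\right) \left(H + Y\right)$)
$y{\left(m{\left(-17 \right)},168 \right)} - 399407 = \left(\left(-17\right)^{2} + 7 \left(-17\right) + 7 \cdot 168 - 2856\right) - 399407 = \left(289 - 119 + 1176 - 2856\right) - 399407 = -1510 - 399407 = -400917$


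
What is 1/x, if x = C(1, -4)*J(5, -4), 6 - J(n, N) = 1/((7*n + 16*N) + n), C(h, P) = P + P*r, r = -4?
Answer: 2/145 ≈ 0.013793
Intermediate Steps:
C(h, P) = -3*P (C(h, P) = P + P*(-4) = P - 4*P = -3*P)
J(n, N) = 6 - 1/(8*n + 16*N) (J(n, N) = 6 - 1/((7*n + 16*N) + n) = 6 - 1/(8*n + 16*N))
x = 145/2 (x = (-3*(-4))*((-1 + 48*5 + 96*(-4))/(8*(5 + 2*(-4)))) = 12*((-1 + 240 - 384)/(8*(5 - 8))) = 12*((1/8)*(-145)/(-3)) = 12*((1/8)*(-1/3)*(-145)) = 12*(145/24) = 145/2 ≈ 72.500)
1/x = 1/(145/2) = 2/145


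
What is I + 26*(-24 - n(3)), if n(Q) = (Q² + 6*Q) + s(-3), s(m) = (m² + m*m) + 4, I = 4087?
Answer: 2189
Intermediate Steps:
s(m) = 4 + 2*m² (s(m) = (m² + m²) + 4 = 2*m² + 4 = 4 + 2*m²)
n(Q) = 22 + Q² + 6*Q (n(Q) = (Q² + 6*Q) + (4 + 2*(-3)²) = (Q² + 6*Q) + (4 + 2*9) = (Q² + 6*Q) + (4 + 18) = (Q² + 6*Q) + 22 = 22 + Q² + 6*Q)
I + 26*(-24 - n(3)) = 4087 + 26*(-24 - (22 + 3² + 6*3)) = 4087 + 26*(-24 - (22 + 9 + 18)) = 4087 + 26*(-24 - 1*49) = 4087 + 26*(-24 - 49) = 4087 + 26*(-73) = 4087 - 1898 = 2189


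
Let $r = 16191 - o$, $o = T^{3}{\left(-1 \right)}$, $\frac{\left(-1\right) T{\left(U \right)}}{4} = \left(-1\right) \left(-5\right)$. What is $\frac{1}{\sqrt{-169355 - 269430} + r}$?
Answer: $\frac{24191}{585643266} - \frac{i \sqrt{438785}}{585643266} \approx 4.1307 \cdot 10^{-5} - 1.1311 \cdot 10^{-6} i$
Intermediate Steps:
$T{\left(U \right)} = -20$ ($T{\left(U \right)} = - 4 \left(\left(-1\right) \left(-5\right)\right) = \left(-4\right) 5 = -20$)
$o = -8000$ ($o = \left(-20\right)^{3} = -8000$)
$r = 24191$ ($r = 16191 - -8000 = 16191 + 8000 = 24191$)
$\frac{1}{\sqrt{-169355 - 269430} + r} = \frac{1}{\sqrt{-169355 - 269430} + 24191} = \frac{1}{\sqrt{-438785} + 24191} = \frac{1}{i \sqrt{438785} + 24191} = \frac{1}{24191 + i \sqrt{438785}}$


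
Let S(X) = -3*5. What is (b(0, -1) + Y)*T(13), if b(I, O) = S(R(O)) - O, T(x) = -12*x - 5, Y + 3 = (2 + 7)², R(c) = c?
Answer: -10304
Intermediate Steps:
Y = 78 (Y = -3 + (2 + 7)² = -3 + 9² = -3 + 81 = 78)
T(x) = -5 - 12*x
S(X) = -15
b(I, O) = -15 - O
(b(0, -1) + Y)*T(13) = ((-15 - 1*(-1)) + 78)*(-5 - 12*13) = ((-15 + 1) + 78)*(-5 - 156) = (-14 + 78)*(-161) = 64*(-161) = -10304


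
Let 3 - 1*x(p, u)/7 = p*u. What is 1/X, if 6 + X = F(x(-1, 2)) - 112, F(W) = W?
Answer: -1/83 ≈ -0.012048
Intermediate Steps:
x(p, u) = 21 - 7*p*u
X = -83 (X = -6 + ((21 - 7*(-1)*2) - 112) = -6 + ((21 + 14) - 112) = -6 + (35 - 112) = -6 - 77 = -83)
1/X = 1/(-83) = -1/83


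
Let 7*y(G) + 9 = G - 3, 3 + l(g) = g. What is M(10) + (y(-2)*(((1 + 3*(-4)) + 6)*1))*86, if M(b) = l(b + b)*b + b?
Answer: 1040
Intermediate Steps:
l(g) = -3 + g
y(G) = -12/7 + G/7 (y(G) = -9/7 + (G - 3)/7 = -9/7 + (-3 + G)/7 = -9/7 + (-3/7 + G/7) = -12/7 + G/7)
M(b) = b + b*(-3 + 2*b) (M(b) = (-3 + (b + b))*b + b = (-3 + 2*b)*b + b = b*(-3 + 2*b) + b = b + b*(-3 + 2*b))
M(10) + (y(-2)*(((1 + 3*(-4)) + 6)*1))*86 = 2*10*(-1 + 10) + ((-12/7 + (1/7)*(-2))*(((1 + 3*(-4)) + 6)*1))*86 = 2*10*9 + ((-12/7 - 2/7)*(((1 - 12) + 6)*1))*86 = 180 - 2*(-11 + 6)*86 = 180 - (-10)*86 = 180 - 2*(-5)*86 = 180 + 10*86 = 180 + 860 = 1040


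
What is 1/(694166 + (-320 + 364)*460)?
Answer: 1/714406 ≈ 1.3998e-6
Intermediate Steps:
1/(694166 + (-320 + 364)*460) = 1/(694166 + 44*460) = 1/(694166 + 20240) = 1/714406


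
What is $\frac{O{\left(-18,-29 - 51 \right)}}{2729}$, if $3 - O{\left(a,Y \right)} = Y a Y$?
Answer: $\frac{115203}{2729} \approx 42.214$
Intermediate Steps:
$O{\left(a,Y \right)} = 3 - a Y^{2}$ ($O{\left(a,Y \right)} = 3 - Y a Y = 3 - a Y^{2}$)
$\frac{O{\left(-18,-29 - 51 \right)}}{2729} = \frac{3 - - 18 \left(-29 - 51\right)^{2}}{2729} = \left(3 - - 18 \left(-29 - 51\right)^{2}\right) \frac{1}{2729} = \left(3 - - 18 \left(-80\right)^{2}\right) \frac{1}{2729} = \left(3 - \left(-18\right) 6400\right) \frac{1}{2729} = \left(3 + 115200\right) \frac{1}{2729} = 115203 \cdot \frac{1}{2729} = \frac{115203}{2729}$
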